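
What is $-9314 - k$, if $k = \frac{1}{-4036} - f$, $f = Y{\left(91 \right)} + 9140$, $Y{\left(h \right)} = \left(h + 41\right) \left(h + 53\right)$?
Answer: $\frac{76014025}{4036} \approx 18834.0$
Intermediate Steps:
$Y{\left(h \right)} = \left(41 + h\right) \left(53 + h\right)$
$f = 28148$ ($f = \left(2173 + 91^{2} + 94 \cdot 91\right) + 9140 = \left(2173 + 8281 + 8554\right) + 9140 = 19008 + 9140 = 28148$)
$k = - \frac{113605329}{4036}$ ($k = \frac{1}{-4036} - 28148 = - \frac{1}{4036} - 28148 = - \frac{113605329}{4036} \approx -28148.0$)
$-9314 - k = -9314 - - \frac{113605329}{4036} = -9314 + \frac{113605329}{4036} = \frac{76014025}{4036}$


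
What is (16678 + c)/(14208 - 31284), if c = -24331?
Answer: 2551/5692 ≈ 0.44817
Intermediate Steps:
(16678 + c)/(14208 - 31284) = (16678 - 24331)/(14208 - 31284) = -7653/(-17076) = -7653*(-1/17076) = 2551/5692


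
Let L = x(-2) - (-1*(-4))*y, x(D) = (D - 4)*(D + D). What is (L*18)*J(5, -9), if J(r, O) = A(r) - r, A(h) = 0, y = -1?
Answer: -2520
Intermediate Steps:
x(D) = 2*D*(-4 + D) (x(D) = (-4 + D)*(2*D) = 2*D*(-4 + D))
J(r, O) = -r (J(r, O) = 0 - r = -r)
L = 28 (L = 2*(-2)*(-4 - 2) - (-1*(-4))*(-1) = 2*(-2)*(-6) - 4*(-1) = 24 - 1*(-4) = 24 + 4 = 28)
(L*18)*J(5, -9) = (28*18)*(-1*5) = 504*(-5) = -2520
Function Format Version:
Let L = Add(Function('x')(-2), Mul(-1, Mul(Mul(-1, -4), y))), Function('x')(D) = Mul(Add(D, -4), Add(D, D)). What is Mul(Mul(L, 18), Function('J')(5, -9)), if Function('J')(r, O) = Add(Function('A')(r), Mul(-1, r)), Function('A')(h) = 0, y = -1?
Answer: -2520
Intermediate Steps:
Function('x')(D) = Mul(2, D, Add(-4, D)) (Function('x')(D) = Mul(Add(-4, D), Mul(2, D)) = Mul(2, D, Add(-4, D)))
Function('J')(r, O) = Mul(-1, r) (Function('J')(r, O) = Add(0, Mul(-1, r)) = Mul(-1, r))
L = 28 (L = Add(Mul(2, -2, Add(-4, -2)), Mul(-1, Mul(Mul(-1, -4), -1))) = Add(Mul(2, -2, -6), Mul(-1, Mul(4, -1))) = Add(24, Mul(-1, -4)) = Add(24, 4) = 28)
Mul(Mul(L, 18), Function('J')(5, -9)) = Mul(Mul(28, 18), Mul(-1, 5)) = Mul(504, -5) = -2520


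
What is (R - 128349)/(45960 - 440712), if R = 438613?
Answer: -38783/49344 ≈ -0.78597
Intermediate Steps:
(R - 128349)/(45960 - 440712) = (438613 - 128349)/(45960 - 440712) = 310264/(-394752) = 310264*(-1/394752) = -38783/49344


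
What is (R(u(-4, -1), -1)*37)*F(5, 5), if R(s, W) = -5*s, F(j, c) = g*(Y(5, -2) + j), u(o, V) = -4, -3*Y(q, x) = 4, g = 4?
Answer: 32560/3 ≈ 10853.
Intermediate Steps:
Y(q, x) = -4/3 (Y(q, x) = -1/3*4 = -4/3)
F(j, c) = -16/3 + 4*j (F(j, c) = 4*(-4/3 + j) = -16/3 + 4*j)
(R(u(-4, -1), -1)*37)*F(5, 5) = (-5*(-4)*37)*(-16/3 + 4*5) = (20*37)*(-16/3 + 20) = 740*(44/3) = 32560/3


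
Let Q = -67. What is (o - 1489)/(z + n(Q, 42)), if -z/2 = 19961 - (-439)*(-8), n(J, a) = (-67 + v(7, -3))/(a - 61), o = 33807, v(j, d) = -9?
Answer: -16159/16447 ≈ -0.98249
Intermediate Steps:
n(J, a) = -76/(-61 + a) (n(J, a) = (-67 - 9)/(a - 61) = -76/(-61 + a))
z = -32898 (z = -2*(19961 - (-439)*(-8)) = -2*(19961 - 1*3512) = -2*(19961 - 3512) = -2*16449 = -32898)
(o - 1489)/(z + n(Q, 42)) = (33807 - 1489)/(-32898 - 76/(-61 + 42)) = 32318/(-32898 - 76/(-19)) = 32318/(-32898 - 76*(-1/19)) = 32318/(-32898 + 4) = 32318/(-32894) = 32318*(-1/32894) = -16159/16447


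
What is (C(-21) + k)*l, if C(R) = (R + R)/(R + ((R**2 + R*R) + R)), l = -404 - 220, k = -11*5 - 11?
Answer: 206076/5 ≈ 41215.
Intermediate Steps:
k = -66 (k = -55 - 11 = -66)
l = -624
C(R) = 2*R/(2*R + 2*R**2) (C(R) = (2*R)/(R + ((R**2 + R**2) + R)) = (2*R)/(R + (2*R**2 + R)) = (2*R)/(R + (R + 2*R**2)) = (2*R)/(2*R + 2*R**2) = 2*R/(2*R + 2*R**2))
(C(-21) + k)*l = (1/(1 - 21) - 66)*(-624) = (1/(-20) - 66)*(-624) = (-1/20 - 66)*(-624) = -1321/20*(-624) = 206076/5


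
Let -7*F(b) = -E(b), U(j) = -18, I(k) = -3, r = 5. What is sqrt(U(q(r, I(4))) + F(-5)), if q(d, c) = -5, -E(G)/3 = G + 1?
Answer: I*sqrt(798)/7 ≈ 4.0356*I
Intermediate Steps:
E(G) = -3 - 3*G (E(G) = -3*(G + 1) = -3*(1 + G) = -3 - 3*G)
F(b) = -3/7 - 3*b/7 (F(b) = -(-1)*(-3 - 3*b)/7 = -(3 + 3*b)/7 = -3/7 - 3*b/7)
sqrt(U(q(r, I(4))) + F(-5)) = sqrt(-18 + (-3/7 - 3/7*(-5))) = sqrt(-18 + (-3/7 + 15/7)) = sqrt(-18 + 12/7) = sqrt(-114/7) = I*sqrt(798)/7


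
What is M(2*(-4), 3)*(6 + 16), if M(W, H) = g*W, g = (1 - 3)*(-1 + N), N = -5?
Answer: -2112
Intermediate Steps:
g = 12 (g = (1 - 3)*(-1 - 5) = -2*(-6) = 12)
M(W, H) = 12*W
M(2*(-4), 3)*(6 + 16) = (12*(2*(-4)))*(6 + 16) = (12*(-8))*22 = -96*22 = -2112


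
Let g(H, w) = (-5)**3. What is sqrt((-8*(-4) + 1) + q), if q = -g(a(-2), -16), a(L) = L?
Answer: sqrt(158) ≈ 12.570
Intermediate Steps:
g(H, w) = -125
q = 125 (q = -1*(-125) = 125)
sqrt((-8*(-4) + 1) + q) = sqrt((-8*(-4) + 1) + 125) = sqrt((32 + 1) + 125) = sqrt(33 + 125) = sqrt(158)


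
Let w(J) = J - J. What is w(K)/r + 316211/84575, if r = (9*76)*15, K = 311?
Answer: 1589/425 ≈ 3.7388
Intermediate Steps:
r = 10260 (r = 684*15 = 10260)
w(J) = 0
w(K)/r + 316211/84575 = 0/10260 + 316211/84575 = 0*(1/10260) + 316211*(1/84575) = 0 + 1589/425 = 1589/425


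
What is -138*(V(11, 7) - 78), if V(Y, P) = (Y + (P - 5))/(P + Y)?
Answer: 31993/3 ≈ 10664.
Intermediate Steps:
V(Y, P) = (-5 + P + Y)/(P + Y) (V(Y, P) = (Y + (-5 + P))/(P + Y) = (-5 + P + Y)/(P + Y))
-138*(V(11, 7) - 78) = -138*((-5 + 7 + 11)/(7 + 11) - 78) = -138*(13/18 - 78) = -138*(-1391/18) = 31993/3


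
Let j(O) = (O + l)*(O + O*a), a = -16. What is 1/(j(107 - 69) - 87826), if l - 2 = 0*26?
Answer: -1/110626 ≈ -9.0395e-6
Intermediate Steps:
l = 2 (l = 2 + 0*26 = 2 + 0 = 2)
j(O) = -15*O*(2 + O) (j(O) = (O + 2)*(O + O*(-16)) = (2 + O)*(O - 16*O) = (2 + O)*(-15*O) = -15*O*(2 + O))
1/(j(107 - 69) - 87826) = 1/(15*(107 - 69)*(-2 - (107 - 69)) - 87826) = 1/(15*38*(-2 - 1*38) - 87826) = 1/(15*38*(-2 - 38) - 87826) = 1/(15*38*(-40) - 87826) = 1/(-22800 - 87826) = 1/(-110626) = -1/110626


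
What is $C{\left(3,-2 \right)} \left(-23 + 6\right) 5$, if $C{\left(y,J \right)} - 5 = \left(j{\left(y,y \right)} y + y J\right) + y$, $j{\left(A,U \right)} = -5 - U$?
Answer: $1870$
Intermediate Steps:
$C{\left(y,J \right)} = 5 + y + J y + y \left(-5 - y\right)$ ($C{\left(y,J \right)} = 5 + \left(\left(\left(-5 - y\right) y + y J\right) + y\right) = 5 + \left(\left(y \left(-5 - y\right) + J y\right) + y\right) = 5 + \left(\left(J y + y \left(-5 - y\right)\right) + y\right) = 5 + \left(y + J y + y \left(-5 - y\right)\right) = 5 + y + J y + y \left(-5 - y\right)$)
$C{\left(3,-2 \right)} \left(-23 + 6\right) 5 = \left(5 + 3 - 6 - 3 \left(5 + 3\right)\right) \left(-23 + 6\right) 5 = \left(5 + 3 - 6 - 3 \cdot 8\right) \left(\left(-17\right) 5\right) = \left(5 + 3 - 6 - 24\right) \left(-85\right) = \left(-22\right) \left(-85\right) = 1870$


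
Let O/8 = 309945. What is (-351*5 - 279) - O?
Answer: -2481594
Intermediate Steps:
O = 2479560 (O = 8*309945 = 2479560)
(-351*5 - 279) - O = (-351*5 - 279) - 1*2479560 = (-1755 - 279) - 2479560 = -2034 - 2479560 = -2481594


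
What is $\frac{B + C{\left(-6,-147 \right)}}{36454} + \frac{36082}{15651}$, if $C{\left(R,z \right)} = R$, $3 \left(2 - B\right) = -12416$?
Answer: $\frac{690022448}{285270777} \approx 2.4188$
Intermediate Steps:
$B = \frac{12422}{3}$ ($B = 2 - - \frac{12416}{3} = 2 + \frac{12416}{3} = \frac{12422}{3} \approx 4140.7$)
$\frac{B + C{\left(-6,-147 \right)}}{36454} + \frac{36082}{15651} = \frac{\frac{12422}{3} - 6}{36454} + \frac{36082}{15651} = \frac{12404}{3} \cdot \frac{1}{36454} + 36082 \cdot \frac{1}{15651} = \frac{6202}{54681} + \frac{36082}{15651} = \frac{690022448}{285270777}$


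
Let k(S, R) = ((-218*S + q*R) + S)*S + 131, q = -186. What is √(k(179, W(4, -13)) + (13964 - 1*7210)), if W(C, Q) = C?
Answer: 2*I*√1769797 ≈ 2660.7*I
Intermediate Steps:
k(S, R) = 131 + S*(-217*S - 186*R) (k(S, R) = ((-218*S - 186*R) + S)*S + 131 = (-217*S - 186*R)*S + 131 = S*(-217*S - 186*R) + 131 = 131 + S*(-217*S - 186*R))
√(k(179, W(4, -13)) + (13964 - 1*7210)) = √((131 - 217*179² - 186*4*179) + (13964 - 1*7210)) = √((131 - 217*32041 - 133176) + (13964 - 7210)) = √((131 - 6952897 - 133176) + 6754) = √(-7085942 + 6754) = √(-7079188) = 2*I*√1769797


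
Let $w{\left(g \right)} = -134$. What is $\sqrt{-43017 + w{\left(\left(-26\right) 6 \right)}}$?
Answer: $i \sqrt{43151} \approx 207.73 i$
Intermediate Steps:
$\sqrt{-43017 + w{\left(\left(-26\right) 6 \right)}} = \sqrt{-43017 - 134} = \sqrt{-43151} = i \sqrt{43151}$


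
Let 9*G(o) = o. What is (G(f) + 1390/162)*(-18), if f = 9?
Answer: -1552/9 ≈ -172.44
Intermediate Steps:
G(o) = o/9
(G(f) + 1390/162)*(-18) = ((1/9)*9 + 1390/162)*(-18) = (1 + 1390*(1/162))*(-18) = (1 + 695/81)*(-18) = (776/81)*(-18) = -1552/9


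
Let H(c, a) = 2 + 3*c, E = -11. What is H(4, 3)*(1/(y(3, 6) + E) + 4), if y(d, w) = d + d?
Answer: 266/5 ≈ 53.200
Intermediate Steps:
y(d, w) = 2*d
H(4, 3)*(1/(y(3, 6) + E) + 4) = (2 + 3*4)*(1/(2*3 - 11) + 4) = (2 + 12)*(1/(6 - 11) + 4) = 14*(1/(-5) + 4) = 14*(-1/5 + 4) = 14*(19/5) = 266/5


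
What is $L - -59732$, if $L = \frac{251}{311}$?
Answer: $\frac{18576903}{311} \approx 59733.0$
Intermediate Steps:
$L = \frac{251}{311}$ ($L = 251 \cdot \frac{1}{311} = \frac{251}{311} \approx 0.80707$)
$L - -59732 = \frac{251}{311} - -59732 = \frac{251}{311} + 59732 = \frac{18576903}{311}$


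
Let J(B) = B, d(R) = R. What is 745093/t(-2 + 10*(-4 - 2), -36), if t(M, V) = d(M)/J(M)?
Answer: 745093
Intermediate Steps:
t(M, V) = 1 (t(M, V) = M/M = 1)
745093/t(-2 + 10*(-4 - 2), -36) = 745093/1 = 745093*1 = 745093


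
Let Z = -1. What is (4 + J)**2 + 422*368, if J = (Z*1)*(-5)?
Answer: 155377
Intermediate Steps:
J = 5 (J = -1*1*(-5) = -1*(-5) = 5)
(4 + J)**2 + 422*368 = (4 + 5)**2 + 422*368 = 9**2 + 155296 = 81 + 155296 = 155377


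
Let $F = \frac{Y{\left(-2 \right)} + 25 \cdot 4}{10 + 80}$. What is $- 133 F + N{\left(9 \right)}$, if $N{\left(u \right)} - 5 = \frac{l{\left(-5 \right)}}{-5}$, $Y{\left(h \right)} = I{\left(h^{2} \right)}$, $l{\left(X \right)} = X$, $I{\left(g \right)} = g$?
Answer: $- \frac{6646}{45} \approx -147.69$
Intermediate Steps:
$Y{\left(h \right)} = h^{2}$
$F = \frac{52}{45}$ ($F = \frac{\left(-2\right)^{2} + 25 \cdot 4}{10 + 80} = \frac{4 + 100}{90} = 104 \cdot \frac{1}{90} = \frac{52}{45} \approx 1.1556$)
$N{\left(u \right)} = 6$ ($N{\left(u \right)} = 5 - \frac{5}{-5} = 5 - -1 = 5 + 1 = 6$)
$- 133 F + N{\left(9 \right)} = \left(-133\right) \frac{52}{45} + 6 = - \frac{6916}{45} + 6 = - \frac{6646}{45}$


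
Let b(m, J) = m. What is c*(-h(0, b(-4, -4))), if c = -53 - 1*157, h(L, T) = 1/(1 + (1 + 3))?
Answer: 42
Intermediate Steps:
h(L, T) = 1/5 (h(L, T) = 1/(1 + 4) = 1/5)
c = -210 (c = -53 - 157 = -210)
c*(-h(0, b(-4, -4))) = -(-210)/5 = -210*(-1/5) = 42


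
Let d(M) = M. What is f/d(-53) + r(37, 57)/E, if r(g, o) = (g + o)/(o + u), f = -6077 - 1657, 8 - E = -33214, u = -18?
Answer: 5010311977/34334937 ≈ 145.92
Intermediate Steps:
E = 33222 (E = 8 - 1*(-33214) = 8 + 33214 = 33222)
f = -7734
r(g, o) = (g + o)/(-18 + o) (r(g, o) = (g + o)/(o - 18) = (g + o)/(-18 + o))
f/d(-53) + r(37, 57)/E = -7734/(-53) + ((37 + 57)/(-18 + 57))/33222 = -7734*(-1/53) + (94/39)*(1/33222) = 7734/53 + ((1/39)*94)*(1/33222) = 7734/53 + (94/39)*(1/33222) = 7734/53 + 47/647829 = 5010311977/34334937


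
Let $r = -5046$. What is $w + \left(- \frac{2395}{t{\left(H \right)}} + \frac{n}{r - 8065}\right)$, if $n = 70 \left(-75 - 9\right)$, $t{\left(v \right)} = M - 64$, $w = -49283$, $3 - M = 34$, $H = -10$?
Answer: $- \frac{1752920994}{35587} \approx -49257.0$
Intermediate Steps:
$M = -31$ ($M = 3 - 34 = -31$)
$t{\left(v \right)} = -95$ ($t{\left(v \right)} = -31 - 64 = -95$)
$n = -5880$ ($n = 70 \left(-84\right) = -5880$)
$w + \left(- \frac{2395}{t{\left(H \right)}} + \frac{n}{r - 8065}\right) = -49283 - \left(- \frac{479}{19} + \frac{5880}{-5046 - 8065}\right) = -49283 - \left(- \frac{479}{19} + \frac{5880}{-13111}\right) = -49283 + \left(\frac{479}{19} - - \frac{840}{1873}\right) = -49283 + \left(\frac{479}{19} + \frac{840}{1873}\right) = -49283 + \frac{913127}{35587} = - \frac{1752920994}{35587}$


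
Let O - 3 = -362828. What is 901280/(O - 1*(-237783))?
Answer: -450640/62521 ≈ -7.2078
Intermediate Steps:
O = -362825 (O = 3 - 362828 = -362825)
901280/(O - 1*(-237783)) = 901280/(-362825 - 1*(-237783)) = 901280/(-362825 + 237783) = 901280/(-125042) = 901280*(-1/125042) = -450640/62521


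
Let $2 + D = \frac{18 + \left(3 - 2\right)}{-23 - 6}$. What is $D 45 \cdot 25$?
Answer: $- \frac{86625}{29} \approx -2987.1$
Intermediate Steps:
$D = - \frac{77}{29}$ ($D = -2 + \frac{18 + \left(3 - 2\right)}{-23 - 6} = -2 + \frac{18 + 1}{-29} = -2 + 19 \left(- \frac{1}{29}\right) = -2 - \frac{19}{29} = - \frac{77}{29} \approx -2.6552$)
$D 45 \cdot 25 = \left(- \frac{77}{29}\right) 45 \cdot 25 = \left(- \frac{3465}{29}\right) 25 = - \frac{86625}{29}$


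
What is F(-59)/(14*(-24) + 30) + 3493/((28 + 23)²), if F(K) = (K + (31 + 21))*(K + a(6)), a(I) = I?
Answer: 679/5202 ≈ 0.13053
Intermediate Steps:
F(K) = (6 + K)*(52 + K) (F(K) = (K + (31 + 21))*(K + 6) = (K + 52)*(6 + K) = (52 + K)*(6 + K) = (6 + K)*(52 + K))
F(-59)/(14*(-24) + 30) + 3493/((28 + 23)²) = (312 + (-59)² + 58*(-59))/(14*(-24) + 30) + 3493/((28 + 23)²) = (312 + 3481 - 3422)/(-336 + 30) + 3493/(51²) = 371/(-306) + 3493/2601 = 371*(-1/306) + 3493*(1/2601) = -371/306 + 3493/2601 = 679/5202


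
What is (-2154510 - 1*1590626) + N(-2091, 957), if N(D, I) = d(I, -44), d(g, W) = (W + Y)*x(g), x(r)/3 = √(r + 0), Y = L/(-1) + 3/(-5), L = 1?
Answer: -3745136 - 684*√957/5 ≈ -3.7494e+6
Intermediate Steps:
Y = -8/5 (Y = 1/(-1) + 3/(-5) = 1*(-1) + 3*(-⅕) = -1 - ⅗ = -8/5 ≈ -1.6000)
x(r) = 3*√r (x(r) = 3*√(r + 0) = 3*√r)
d(g, W) = 3*√g*(-8/5 + W) (d(g, W) = (W - 8/5)*(3*√g) = (-8/5 + W)*(3*√g) = 3*√g*(-8/5 + W))
N(D, I) = -684*√I/5 (N(D, I) = √I*(-24/5 + 3*(-44)) = √I*(-24/5 - 132) = √I*(-684/5) = -684*√I/5)
(-2154510 - 1*1590626) + N(-2091, 957) = (-2154510 - 1*1590626) - 684*√957/5 = (-2154510 - 1590626) - 684*√957/5 = -3745136 - 684*√957/5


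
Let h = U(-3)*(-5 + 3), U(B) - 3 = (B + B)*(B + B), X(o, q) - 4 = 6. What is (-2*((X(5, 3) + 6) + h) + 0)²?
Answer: 15376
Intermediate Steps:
X(o, q) = 10 (X(o, q) = 4 + 6 = 10)
U(B) = 3 + 4*B² (U(B) = 3 + (B + B)*(B + B) = 3 + (2*B)*(2*B) = 3 + 4*B²)
h = -78 (h = (3 + 4*(-3)²)*(-5 + 3) = (3 + 4*9)*(-2) = (3 + 36)*(-2) = 39*(-2) = -78)
(-2*((X(5, 3) + 6) + h) + 0)² = (-2*((10 + 6) - 78) + 0)² = (-2*(16 - 78) + 0)² = (-2*(-62) + 0)² = (124 + 0)² = 124² = 15376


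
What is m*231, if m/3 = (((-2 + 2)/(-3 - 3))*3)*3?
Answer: 0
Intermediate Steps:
m = 0 (m = 3*((((-2 + 2)/(-3 - 3))*3)*3) = 3*(((0/(-6))*3)*3) = 3*(((0*(-⅙))*3)*3) = 3*((0*3)*3) = 3*(0*3) = 3*0 = 0)
m*231 = 0*231 = 0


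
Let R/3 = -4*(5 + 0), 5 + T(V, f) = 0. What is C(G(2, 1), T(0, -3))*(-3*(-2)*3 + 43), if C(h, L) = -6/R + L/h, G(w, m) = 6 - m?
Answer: -549/10 ≈ -54.900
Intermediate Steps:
T(V, f) = -5 (T(V, f) = -5 + 0 = -5)
R = -60 (R = 3*(-4*(5 + 0)) = 3*(-4*5) = 3*(-20) = -60)
C(h, L) = ⅒ + L/h (C(h, L) = -6/(-60) + L/h = -6*(-1/60) + L/h = ⅒ + L/h)
C(G(2, 1), T(0, -3))*(-3*(-2)*3 + 43) = ((-5 + (6 - 1*1)/10)/(6 - 1*1))*(-3*(-2)*3 + 43) = ((-5 + (6 - 1)/10)/(6 - 1))*(6*3 + 43) = ((-5 + (⅒)*5)/5)*(18 + 43) = ((-5 + ½)/5)*61 = ((⅕)*(-9/2))*61 = -9/10*61 = -549/10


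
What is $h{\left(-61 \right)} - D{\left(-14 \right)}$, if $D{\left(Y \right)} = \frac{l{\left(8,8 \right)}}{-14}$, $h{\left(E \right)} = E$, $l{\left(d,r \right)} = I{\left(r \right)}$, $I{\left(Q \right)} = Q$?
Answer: $- \frac{423}{7} \approx -60.429$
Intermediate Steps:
$l{\left(d,r \right)} = r$
$D{\left(Y \right)} = - \frac{4}{7}$ ($D{\left(Y \right)} = \frac{8}{-14} = 8 \left(- \frac{1}{14}\right) = - \frac{4}{7}$)
$h{\left(-61 \right)} - D{\left(-14 \right)} = -61 - - \frac{4}{7} = -61 + \frac{4}{7} = - \frac{423}{7}$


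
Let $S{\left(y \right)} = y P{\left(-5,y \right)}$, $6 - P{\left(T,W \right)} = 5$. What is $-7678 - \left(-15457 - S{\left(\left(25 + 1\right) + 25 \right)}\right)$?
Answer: $7830$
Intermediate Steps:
$P{\left(T,W \right)} = 1$ ($P{\left(T,W \right)} = 6 - 5 = 1$)
$S{\left(y \right)} = y$ ($S{\left(y \right)} = y 1 = y$)
$-7678 - \left(-15457 - S{\left(\left(25 + 1\right) + 25 \right)}\right) = -7678 - \left(-15457 - \left(\left(25 + 1\right) + 25\right)\right) = -7678 - \left(-15457 - \left(26 + 25\right)\right) = -7678 - \left(-15457 - 51\right) = -7678 - -15508 = -7678 + 15508 = 7830$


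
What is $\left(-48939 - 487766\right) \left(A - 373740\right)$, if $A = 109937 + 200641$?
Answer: $33899361210$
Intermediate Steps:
$A = 310578$
$\left(-48939 - 487766\right) \left(A - 373740\right) = \left(-48939 - 487766\right) \left(310578 - 373740\right) = \left(-536705\right) \left(-63162\right) = 33899361210$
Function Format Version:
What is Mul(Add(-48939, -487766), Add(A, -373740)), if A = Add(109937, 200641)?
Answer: 33899361210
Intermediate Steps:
A = 310578
Mul(Add(-48939, -487766), Add(A, -373740)) = Mul(Add(-48939, -487766), Add(310578, -373740)) = Mul(-536705, -63162) = 33899361210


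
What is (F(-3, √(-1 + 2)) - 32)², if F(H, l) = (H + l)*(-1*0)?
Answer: 1024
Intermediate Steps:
F(H, l) = 0 (F(H, l) = (H + l)*0 = 0)
(F(-3, √(-1 + 2)) - 32)² = (0 - 32)² = (-32)² = 1024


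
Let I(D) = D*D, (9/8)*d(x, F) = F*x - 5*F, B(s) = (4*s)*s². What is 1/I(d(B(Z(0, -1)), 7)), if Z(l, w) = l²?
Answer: 81/78400 ≈ 0.0010332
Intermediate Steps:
B(s) = 4*s³
d(x, F) = -40*F/9 + 8*F*x/9 (d(x, F) = 8*(F*x - 5*F)/9 = 8*(-5*F + F*x)/9 = -40*F/9 + 8*F*x/9)
I(D) = D²
1/I(d(B(Z(0, -1)), 7)) = 1/(((8/9)*7*(-5 + 4*(0²)³))²) = 1/(((8/9)*7*(-5 + 4*0³))²) = 1/(((8/9)*7*(-5 + 4*0))²) = 1/(((8/9)*7*(-5 + 0))²) = 1/(((8/9)*7*(-5))²) = 1/((-280/9)²) = 1/(78400/81) = 81/78400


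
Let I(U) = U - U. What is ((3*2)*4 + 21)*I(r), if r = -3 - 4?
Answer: 0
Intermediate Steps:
r = -7
I(U) = 0
((3*2)*4 + 21)*I(r) = ((3*2)*4 + 21)*0 = (6*4 + 21)*0 = (24 + 21)*0 = 45*0 = 0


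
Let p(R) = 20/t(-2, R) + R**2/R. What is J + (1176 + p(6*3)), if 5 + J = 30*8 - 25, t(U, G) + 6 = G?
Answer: 4217/3 ≈ 1405.7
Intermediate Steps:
t(U, G) = -6 + G
p(R) = R + 20/(-6 + R) (p(R) = 20/(-6 + R) + R**2/R = 20/(-6 + R) + R = R + 20/(-6 + R))
J = 210 (J = -5 + (30*8 - 25) = -5 + (240 - 25) = -5 + 215 = 210)
J + (1176 + p(6*3)) = 210 + (1176 + (20 + (6*3)*(-6 + 6*3))/(-6 + 6*3)) = 210 + (1176 + (20 + 18*(-6 + 18))/(-6 + 18)) = 210 + (1176 + (20 + 18*12)/12) = 210 + (1176 + (20 + 216)/12) = 210 + (1176 + (1/12)*236) = 210 + (1176 + 59/3) = 210 + 3587/3 = 4217/3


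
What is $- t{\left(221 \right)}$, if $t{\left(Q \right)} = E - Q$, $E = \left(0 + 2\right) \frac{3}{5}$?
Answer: $\frac{1099}{5} \approx 219.8$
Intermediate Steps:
$E = \frac{6}{5}$ ($E = 2 \cdot 3 \cdot \frac{1}{5} = 2 \cdot \frac{3}{5} = \frac{6}{5} \approx 1.2$)
$t{\left(Q \right)} = \frac{6}{5} - Q$
$- t{\left(221 \right)} = - (\frac{6}{5} - 221) = \left(-1\right) \left(- \frac{1099}{5}\right) = \frac{1099}{5}$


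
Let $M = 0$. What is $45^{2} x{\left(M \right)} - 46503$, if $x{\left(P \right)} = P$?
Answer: $-46503$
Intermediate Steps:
$45^{2} x{\left(M \right)} - 46503 = 45^{2} \cdot 0 - 46503 = 2025 \cdot 0 - 46503 = 0 - 46503 = -46503$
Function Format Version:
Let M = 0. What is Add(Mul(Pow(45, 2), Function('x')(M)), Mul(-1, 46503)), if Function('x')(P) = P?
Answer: -46503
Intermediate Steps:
Add(Mul(Pow(45, 2), Function('x')(M)), Mul(-1, 46503)) = Add(Mul(Pow(45, 2), 0), Mul(-1, 46503)) = Add(Mul(2025, 0), -46503) = Add(0, -46503) = -46503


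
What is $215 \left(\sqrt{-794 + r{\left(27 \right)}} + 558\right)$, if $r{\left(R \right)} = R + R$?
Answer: $119970 + 430 i \sqrt{185} \approx 1.1997 \cdot 10^{5} + 5848.6 i$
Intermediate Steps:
$r{\left(R \right)} = 2 R$
$215 \left(\sqrt{-794 + r{\left(27 \right)}} + 558\right) = 215 \left(\sqrt{-794 + 2 \cdot 27} + 558\right) = 215 \left(\sqrt{-794 + 54} + 558\right) = 215 \left(\sqrt{-740} + 558\right) = 215 \left(2 i \sqrt{185} + 558\right) = 215 \left(558 + 2 i \sqrt{185}\right) = 119970 + 430 i \sqrt{185}$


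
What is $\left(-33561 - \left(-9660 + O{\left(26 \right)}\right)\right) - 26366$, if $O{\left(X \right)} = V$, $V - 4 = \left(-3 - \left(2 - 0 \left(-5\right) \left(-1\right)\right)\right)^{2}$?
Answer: $-50296$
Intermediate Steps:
$V = 29$ ($V = 4 + \left(-3 - \left(2 - 0 \left(-5\right) \left(-1\right)\right)\right)^{2} = 4 + \left(-3 + \left(-2 + 0 \left(-1\right)\right)\right)^{2} = 4 + \left(-3 + \left(-2 + 0\right)\right)^{2} = 4 + \left(-3 - 2\right)^{2} = 4 + \left(-5\right)^{2} = 4 + 25 = 29$)
$O{\left(X \right)} = 29$
$\left(-33561 - \left(-9660 + O{\left(26 \right)}\right)\right) - 26366 = \left(-33561 + \left(9660 - 29\right)\right) - 26366 = \left(-33561 + 9631\right) - 26366 = -23930 - 26366 = -50296$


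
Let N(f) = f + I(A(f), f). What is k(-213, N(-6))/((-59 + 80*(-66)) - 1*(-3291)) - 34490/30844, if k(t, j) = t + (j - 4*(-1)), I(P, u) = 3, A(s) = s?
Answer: -4006037/3948032 ≈ -1.0147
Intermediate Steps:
N(f) = 3 + f (N(f) = f + 3 = 3 + f)
k(t, j) = 4 + j + t (k(t, j) = t + (j + 4) = t + (4 + j) = 4 + j + t)
k(-213, N(-6))/((-59 + 80*(-66)) - 1*(-3291)) - 34490/30844 = (4 + (3 - 6) - 213)/((-59 + 80*(-66)) - 1*(-3291)) - 34490/30844 = (4 - 3 - 213)/((-59 - 5280) + 3291) - 34490*1/30844 = -212/(-5339 + 3291) - 17245/15422 = -212/(-2048) - 17245/15422 = -212*(-1/2048) - 17245/15422 = 53/512 - 17245/15422 = -4006037/3948032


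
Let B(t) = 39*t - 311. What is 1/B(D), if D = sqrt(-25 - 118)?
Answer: -311/314224 - 39*I*sqrt(143)/314224 ≈ -0.00098974 - 0.0014842*I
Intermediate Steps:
D = I*sqrt(143) (D = sqrt(-143) = I*sqrt(143) ≈ 11.958*I)
B(t) = -311 + 39*t
1/B(D) = 1/(-311 + 39*(I*sqrt(143))) = 1/(-311 + 39*I*sqrt(143))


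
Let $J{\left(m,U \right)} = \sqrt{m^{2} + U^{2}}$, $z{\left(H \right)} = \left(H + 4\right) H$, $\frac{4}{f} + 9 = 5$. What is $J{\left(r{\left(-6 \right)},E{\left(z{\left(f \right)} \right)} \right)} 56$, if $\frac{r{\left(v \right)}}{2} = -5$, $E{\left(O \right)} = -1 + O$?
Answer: $112 \sqrt{29} \approx 603.14$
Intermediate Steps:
$f = -1$ ($f = \frac{4}{-9 + 5} = \frac{4}{-4} = 4 \left(- \frac{1}{4}\right) = -1$)
$z{\left(H \right)} = H \left(4 + H\right)$ ($z{\left(H \right)} = \left(4 + H\right) H = H \left(4 + H\right)$)
$r{\left(v \right)} = -10$ ($r{\left(v \right)} = 2 \left(-5\right) = -10$)
$J{\left(m,U \right)} = \sqrt{U^{2} + m^{2}}$
$J{\left(r{\left(-6 \right)},E{\left(z{\left(f \right)} \right)} \right)} 56 = \sqrt{\left(-1 - \left(4 - 1\right)\right)^{2} + \left(-10\right)^{2}} \cdot 56 = \sqrt{\left(-1 - 3\right)^{2} + 100} \cdot 56 = \sqrt{\left(-4\right)^{2} + 100} \cdot 56 = \sqrt{16 + 100} \cdot 56 = \sqrt{116} \cdot 56 = 2 \sqrt{29} \cdot 56 = 112 \sqrt{29}$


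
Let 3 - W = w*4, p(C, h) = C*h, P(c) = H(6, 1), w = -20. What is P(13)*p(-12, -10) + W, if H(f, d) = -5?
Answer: -517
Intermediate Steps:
P(c) = -5
W = 83 (W = 3 - (-20)*4 = 3 - 1*(-80) = 3 + 80 = 83)
P(13)*p(-12, -10) + W = -(-60)*(-10) + 83 = -5*120 + 83 = -600 + 83 = -517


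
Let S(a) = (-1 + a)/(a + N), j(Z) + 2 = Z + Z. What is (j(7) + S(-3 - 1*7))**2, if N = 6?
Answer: 3481/16 ≈ 217.56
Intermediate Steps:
j(Z) = -2 + 2*Z (j(Z) = -2 + (Z + Z) = -2 + 2*Z)
S(a) = (-1 + a)/(6 + a) (S(a) = (-1 + a)/(a + 6) = (-1 + a)/(6 + a))
(j(7) + S(-3 - 1*7))**2 = ((-2 + 2*7) + (-1 + (-3 - 1*7))/(6 + (-3 - 1*7)))**2 = ((-2 + 14) + (-1 + (-3 - 7))/(6 + (-3 - 7)))**2 = (12 + (-1 - 10)/(6 - 10))**2 = (12 - 11/(-4))**2 = (12 - 1/4*(-11))**2 = (12 + 11/4)**2 = (59/4)**2 = 3481/16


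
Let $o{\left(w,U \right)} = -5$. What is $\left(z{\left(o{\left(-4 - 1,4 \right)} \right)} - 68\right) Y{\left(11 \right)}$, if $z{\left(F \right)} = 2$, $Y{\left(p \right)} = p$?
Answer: $-726$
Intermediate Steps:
$\left(z{\left(o{\left(-4 - 1,4 \right)} \right)} - 68\right) Y{\left(11 \right)} = \left(2 - 68\right) 11 = \left(-66\right) 11 = -726$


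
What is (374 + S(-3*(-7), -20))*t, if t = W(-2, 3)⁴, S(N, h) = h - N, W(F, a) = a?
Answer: 26973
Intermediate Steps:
t = 81 (t = 3⁴ = 81)
(374 + S(-3*(-7), -20))*t = (374 + (-20 - (-3)*(-7)))*81 = (374 + (-20 - 1*21))*81 = (374 + (-20 - 21))*81 = (374 - 41)*81 = 333*81 = 26973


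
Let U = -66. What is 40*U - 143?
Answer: -2783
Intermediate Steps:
40*U - 143 = 40*(-66) - 143 = -2640 - 143 = -2783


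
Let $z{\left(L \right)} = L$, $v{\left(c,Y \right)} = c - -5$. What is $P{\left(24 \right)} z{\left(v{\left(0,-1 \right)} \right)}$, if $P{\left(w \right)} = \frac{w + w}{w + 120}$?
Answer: $\frac{5}{3} \approx 1.6667$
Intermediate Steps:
$v{\left(c,Y \right)} = 5 + c$ ($v{\left(c,Y \right)} = c + 5 = 5 + c$)
$P{\left(w \right)} = \frac{2 w}{120 + w}$
$P{\left(24 \right)} z{\left(v{\left(0,-1 \right)} \right)} = 2 \cdot 24 \frac{1}{120 + 24} \left(5 + 0\right) = 2 \cdot 24 \cdot \frac{1}{144} \cdot 5 = \frac{1}{3} \cdot 5 = \frac{5}{3}$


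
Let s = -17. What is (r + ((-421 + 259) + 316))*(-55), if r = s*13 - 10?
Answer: 4235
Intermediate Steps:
r = -231 (r = -17*13 - 10 = -221 - 10 = -231)
(r + ((-421 + 259) + 316))*(-55) = (-231 + ((-421 + 259) + 316))*(-55) = (-231 + (-162 + 316))*(-55) = (-231 + 154)*(-55) = -77*(-55) = 4235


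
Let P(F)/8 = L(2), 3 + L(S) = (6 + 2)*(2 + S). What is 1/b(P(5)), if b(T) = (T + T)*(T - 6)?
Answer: 1/104864 ≈ 9.5362e-6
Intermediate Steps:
L(S) = 13 + 8*S (L(S) = -3 + (6 + 2)*(2 + S) = -3 + 8*(2 + S) = -3 + (16 + 8*S) = 13 + 8*S)
P(F) = 232 (P(F) = 8*(13 + 8*2) = 8*(13 + 16) = 8*29 = 232)
b(T) = 2*T*(-6 + T) (b(T) = (2*T)*(-6 + T) = 2*T*(-6 + T))
1/b(P(5)) = 1/(2*232*(-6 + 232)) = 1/(2*232*226) = 1/104864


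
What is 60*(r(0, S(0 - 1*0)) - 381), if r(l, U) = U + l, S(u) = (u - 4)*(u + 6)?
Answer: -24300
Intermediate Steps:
S(u) = (-4 + u)*(6 + u)
60*(r(0, S(0 - 1*0)) - 381) = 60*(((-24 + (0 - 1*0)² + 2*(0 - 1*0)) + 0) - 381) = 60*(((-24 + (0 + 0)² + 2*(0 + 0)) + 0) - 381) = 60*(((-24 + 0² + 2*0) + 0) - 381) = 60*(((-24 + 0 + 0) + 0) - 381) = 60*((-24 + 0) - 381) = 60*(-24 - 381) = 60*(-405) = -24300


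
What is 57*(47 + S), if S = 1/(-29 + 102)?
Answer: 195624/73 ≈ 2679.8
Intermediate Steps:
S = 1/73 ≈ 0.013699
57*(47 + S) = 57*(47 + 1/73) = 57*(3432/73) = 195624/73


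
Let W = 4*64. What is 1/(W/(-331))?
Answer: -331/256 ≈ -1.2930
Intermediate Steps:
W = 256
1/(W/(-331)) = 1/(256/(-331)) = 1/(256*(-1/331)) = 1/(-256/331) = -331/256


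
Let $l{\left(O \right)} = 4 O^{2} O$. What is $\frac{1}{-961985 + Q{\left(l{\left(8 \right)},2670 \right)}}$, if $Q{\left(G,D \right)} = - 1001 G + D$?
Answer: $- \frac{1}{3009363} \approx -3.323 \cdot 10^{-7}$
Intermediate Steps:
$l{\left(O \right)} = 4 O^{3}$
$Q{\left(G,D \right)} = D - 1001 G$
$\frac{1}{-961985 + Q{\left(l{\left(8 \right)},2670 \right)}} = \frac{1}{-961985 + \left(2670 - 1001 \cdot 4 \cdot 8^{3}\right)} = \frac{1}{-961985 + \left(2670 - 1001 \cdot 4 \cdot 512\right)} = \frac{1}{-961985 + \left(2670 - 2050048\right)} = \frac{1}{-961985 - 2047378} = \frac{1}{-3009363} = - \frac{1}{3009363}$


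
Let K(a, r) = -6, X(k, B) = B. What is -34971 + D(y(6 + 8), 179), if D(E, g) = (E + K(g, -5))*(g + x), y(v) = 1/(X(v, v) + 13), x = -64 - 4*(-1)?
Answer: -963376/27 ≈ -35681.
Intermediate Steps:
x = -60 (x = -64 + 4 = -60)
y(v) = 1/(13 + v) (y(v) = 1/(v + 13) = 1/(13 + v))
D(E, g) = (-60 + g)*(-6 + E) (D(E, g) = (E - 6)*(g - 60) = (-6 + E)*(-60 + g) = (-60 + g)*(-6 + E))
-34971 + D(y(6 + 8), 179) = -34971 + (360 - 60/(13 + (6 + 8)) - 6*179 + 179/(13 + (6 + 8))) = -34971 + (360 - 60/(13 + 14) - 1074 + 179/(13 + 14)) = -34971 + (360 - 60/27 - 1074 + 179/27) = -34971 + (360 - 60*1/27 - 1074 + (1/27)*179) = -34971 + (360 - 20/9 - 1074 + 179/27) = -34971 - 19159/27 = -963376/27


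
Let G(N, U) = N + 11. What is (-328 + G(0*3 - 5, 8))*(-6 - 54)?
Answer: 19320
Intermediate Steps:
G(N, U) = 11 + N
(-328 + G(0*3 - 5, 8))*(-6 - 54) = (-328 + (11 + (0*3 - 5)))*(-6 - 54) = (-328 + (11 + (0 - 5)))*(-60) = (-328 + (11 - 5))*(-60) = (-328 + 6)*(-60) = -322*(-60) = 19320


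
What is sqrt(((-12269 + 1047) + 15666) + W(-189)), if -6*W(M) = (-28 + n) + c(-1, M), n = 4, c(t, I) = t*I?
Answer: 11*sqrt(146)/2 ≈ 66.457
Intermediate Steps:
c(t, I) = I*t
W(M) = 4 + M/6 (W(M) = -((-28 + 4) + M*(-1))/6 = -(-24 - M)/6 = 4 + M/6)
sqrt(((-12269 + 1047) + 15666) + W(-189)) = sqrt(((-12269 + 1047) + 15666) + (4 + (1/6)*(-189))) = sqrt((-11222 + 15666) + (4 - 63/2)) = sqrt(4444 - 55/2) = sqrt(8833/2) = 11*sqrt(146)/2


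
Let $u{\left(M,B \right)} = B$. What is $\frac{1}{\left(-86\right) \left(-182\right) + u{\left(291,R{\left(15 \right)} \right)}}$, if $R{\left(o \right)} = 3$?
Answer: $\frac{1}{15655} \approx 6.3877 \cdot 10^{-5}$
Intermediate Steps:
$\frac{1}{\left(-86\right) \left(-182\right) + u{\left(291,R{\left(15 \right)} \right)}} = \frac{1}{\left(-86\right) \left(-182\right) + 3} = \frac{1}{15652 + 3} = \frac{1}{15655}$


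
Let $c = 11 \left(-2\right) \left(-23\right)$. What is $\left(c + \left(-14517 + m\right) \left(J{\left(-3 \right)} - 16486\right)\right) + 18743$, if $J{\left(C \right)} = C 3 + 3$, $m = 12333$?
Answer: $36037777$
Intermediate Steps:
$J{\left(C \right)} = 3 + 3 C$ ($J{\left(C \right)} = 3 C + 3 = 3 + 3 C$)
$c = 506$ ($c = \left(-22\right) \left(-23\right) = 506$)
$\left(c + \left(-14517 + m\right) \left(J{\left(-3 \right)} - 16486\right)\right) + 18743 = \left(506 + \left(-14517 + 12333\right) \left(\left(3 + 3 \left(-3\right)\right) - 16486\right)\right) + 18743 = \left(506 - 2184 \left(\left(3 - 9\right) - 16486\right)\right) + 18743 = \left(506 - 2184 \left(-6 - 16486\right)\right) + 18743 = \left(506 - -36018528\right) + 18743 = \left(506 + 36018528\right) + 18743 = 36019034 + 18743 = 36037777$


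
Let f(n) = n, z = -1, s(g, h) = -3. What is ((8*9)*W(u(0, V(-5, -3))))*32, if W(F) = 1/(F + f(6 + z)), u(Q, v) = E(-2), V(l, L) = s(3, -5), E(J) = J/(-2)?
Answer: 384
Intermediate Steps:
E(J) = -J/2 (E(J) = J*(-½) = -J/2)
V(l, L) = -3
u(Q, v) = 1 (u(Q, v) = -½*(-2) = 1)
W(F) = 1/(5 + F) (W(F) = 1/(F + (6 - 1)) = 1/(F + 5) = 1/(5 + F))
((8*9)*W(u(0, V(-5, -3))))*32 = ((8*9)/(5 + 1))*32 = (72/6)*32 = (72*(⅙))*32 = 12*32 = 384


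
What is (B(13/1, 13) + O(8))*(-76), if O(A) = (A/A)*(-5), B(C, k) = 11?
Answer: -456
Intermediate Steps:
O(A) = -5 (O(A) = 1*(-5) = -5)
(B(13/1, 13) + O(8))*(-76) = (11 - 5)*(-76) = 6*(-76) = -456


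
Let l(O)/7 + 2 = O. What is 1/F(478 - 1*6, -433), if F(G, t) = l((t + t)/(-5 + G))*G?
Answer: -467/5947200 ≈ -7.8524e-5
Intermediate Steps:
l(O) = -14 + 7*O
F(G, t) = G*(-14 + 14*t/(-5 + G)) (F(G, t) = (-14 + 7*((t + t)/(-5 + G)))*G = (-14 + 7*((2*t)/(-5 + G)))*G = (-14 + 7*(2*t/(-5 + G)))*G = (-14 + 14*t/(-5 + G))*G = G*(-14 + 14*t/(-5 + G)))
1/F(478 - 1*6, -433) = 1/(14*(478 - 1*6)*(5 - 433 - (478 - 1*6))/(-5 + (478 - 1*6))) = 1/(14*(478 - 6)*(5 - 433 - (478 - 6))/(-5 + (478 - 6))) = 1/(14*472*(5 - 433 - 1*472)/(-5 + 472)) = 1/(14*472*(5 - 433 - 472)/467) = 1/(14*472*(1/467)*(-900)) = 1/(-5947200/467) = -467/5947200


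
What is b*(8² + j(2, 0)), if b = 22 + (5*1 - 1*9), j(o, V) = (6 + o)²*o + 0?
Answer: 3456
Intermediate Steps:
j(o, V) = o*(6 + o)² (j(o, V) = o*(6 + o)² + 0 = o*(6 + o)²)
b = 18 (b = 22 + (5 - 9) = 22 - 4 = 18)
b*(8² + j(2, 0)) = 18*(8² + 2*(6 + 2)²) = 18*(64 + 2*8²) = 18*(64 + 2*64) = 18*(64 + 128) = 18*192 = 3456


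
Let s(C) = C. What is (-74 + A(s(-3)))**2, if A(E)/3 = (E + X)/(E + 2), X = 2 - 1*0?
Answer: 5041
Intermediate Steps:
X = 2 (X = 2 + 0 = 2)
A(E) = 3 (A(E) = 3*((E + 2)/(E + 2)) = 3*((2 + E)/(2 + E)) = 3*1 = 3)
(-74 + A(s(-3)))**2 = (-74 + 3)**2 = (-71)**2 = 5041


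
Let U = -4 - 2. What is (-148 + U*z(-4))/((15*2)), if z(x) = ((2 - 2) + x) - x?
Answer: -74/15 ≈ -4.9333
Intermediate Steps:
U = -6
z(x) = 0 (z(x) = (0 + x) - x = x - x = 0)
(-148 + U*z(-4))/((15*2)) = (-148 - 6*0)/((15*2)) = (-148 + 0)/30 = (1/30)*(-148) = -74/15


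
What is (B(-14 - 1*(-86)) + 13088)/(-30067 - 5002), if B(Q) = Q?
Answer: -13160/35069 ≈ -0.37526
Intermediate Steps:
(B(-14 - 1*(-86)) + 13088)/(-30067 - 5002) = ((-14 - 1*(-86)) + 13088)/(-30067 - 5002) = ((-14 + 86) + 13088)/(-35069) = (72 + 13088)*(-1/35069) = 13160*(-1/35069) = -13160/35069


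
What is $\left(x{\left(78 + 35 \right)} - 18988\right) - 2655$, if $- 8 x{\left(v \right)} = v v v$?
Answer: $- \frac{1616041}{8} \approx -2.0201 \cdot 10^{5}$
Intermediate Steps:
$x{\left(v \right)} = - \frac{v^{3}}{8}$ ($x{\left(v \right)} = - \frac{v v v}{8} = - \frac{v^{2} v}{8} = - \frac{v^{3}}{8}$)
$\left(x{\left(78 + 35 \right)} - 18988\right) - 2655 = \left(- \frac{\left(78 + 35\right)^{3}}{8} - 18988\right) - 2655 = \left(- \frac{113^{3}}{8} - 18988\right) - 2655 = \left(\left(- \frac{1}{8}\right) 1442897 - 18988\right) - 2655 = \left(- \frac{1442897}{8} - 18988\right) - 2655 = - \frac{1594801}{8} - 2655 = - \frac{1616041}{8}$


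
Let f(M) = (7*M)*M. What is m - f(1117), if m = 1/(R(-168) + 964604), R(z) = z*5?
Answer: -8417344189771/963764 ≈ -8.7338e+6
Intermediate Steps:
R(z) = 5*z
f(M) = 7*M**2
m = 1/963764 (m = 1/(5*(-168) + 964604) = 1/(-840 + 964604) = 1/963764 ≈ 1.0376e-6)
m - f(1117) = 1/963764 - 7*1117**2 = 1/963764 - 7*1247689 = 1/963764 - 1*8733823 = 1/963764 - 8733823 = -8417344189771/963764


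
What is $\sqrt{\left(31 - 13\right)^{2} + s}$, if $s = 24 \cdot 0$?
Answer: $18$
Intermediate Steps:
$s = 0$
$\sqrt{\left(31 - 13\right)^{2} + s} = \sqrt{\left(31 - 13\right)^{2} + 0} = \sqrt{18^{2} + 0} = \sqrt{324 + 0} = \sqrt{324} = 18$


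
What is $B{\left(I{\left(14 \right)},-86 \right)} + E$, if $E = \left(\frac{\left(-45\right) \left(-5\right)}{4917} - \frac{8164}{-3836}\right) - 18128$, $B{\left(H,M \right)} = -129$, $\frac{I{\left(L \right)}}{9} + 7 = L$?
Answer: $- \frac{28692953733}{1571801} \approx -18255.0$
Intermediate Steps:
$I{\left(L \right)} = -63 + 9 L$
$E = - \frac{28490191404}{1571801}$ ($E = \left(225 \cdot \frac{1}{4917} - - \frac{2041}{959}\right) - 18128 = \left(\frac{75}{1639} + \frac{2041}{959}\right) - 18128 = \frac{3417124}{1571801} - 18128 = - \frac{28490191404}{1571801} \approx -18126.0$)
$B{\left(I{\left(14 \right)},-86 \right)} + E = -129 - \frac{28490191404}{1571801} = - \frac{28692953733}{1571801}$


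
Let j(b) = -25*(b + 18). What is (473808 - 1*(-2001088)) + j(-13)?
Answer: 2474771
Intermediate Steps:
j(b) = -450 - 25*b (j(b) = -25*(18 + b) = -450 - 25*b)
(473808 - 1*(-2001088)) + j(-13) = (473808 - 1*(-2001088)) + (-450 - 25*(-13)) = (473808 + 2001088) + (-450 + 325) = 2474896 - 125 = 2474771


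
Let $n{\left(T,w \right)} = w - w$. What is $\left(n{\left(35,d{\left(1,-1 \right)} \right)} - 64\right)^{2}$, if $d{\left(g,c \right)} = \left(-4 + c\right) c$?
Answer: $4096$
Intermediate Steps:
$d{\left(g,c \right)} = c \left(-4 + c\right)$
$n{\left(T,w \right)} = 0$
$\left(n{\left(35,d{\left(1,-1 \right)} \right)} - 64\right)^{2} = \left(0 - 64\right)^{2} = \left(-64\right)^{2} = 4096$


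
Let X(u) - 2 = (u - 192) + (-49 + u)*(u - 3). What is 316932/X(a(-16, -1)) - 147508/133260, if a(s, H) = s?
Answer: 10224143/33315 ≈ 306.89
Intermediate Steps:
X(u) = -190 + u + (-49 + u)*(-3 + u) (X(u) = 2 + ((u - 192) + (-49 + u)*(u - 3)) = 2 + ((-192 + u) + (-49 + u)*(-3 + u)) = 2 + (-192 + u + (-49 + u)*(-3 + u)) = -190 + u + (-49 + u)*(-3 + u))
316932/X(a(-16, -1)) - 147508/133260 = 316932/(-43 + (-16)² - 51*(-16)) - 147508/133260 = 316932/(-43 + 256 + 816) - 147508*1/133260 = 316932/1029 - 36877/33315 = 316932*(1/1029) - 36877/33315 = 308 - 36877/33315 = 10224143/33315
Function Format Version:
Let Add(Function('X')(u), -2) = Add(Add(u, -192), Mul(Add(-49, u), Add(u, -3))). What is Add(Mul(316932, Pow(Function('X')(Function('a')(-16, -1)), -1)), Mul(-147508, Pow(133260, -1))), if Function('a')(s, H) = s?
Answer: Rational(10224143, 33315) ≈ 306.89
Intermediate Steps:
Function('X')(u) = Add(-190, u, Mul(Add(-49, u), Add(-3, u))) (Function('X')(u) = Add(2, Add(Add(u, -192), Mul(Add(-49, u), Add(u, -3)))) = Add(2, Add(Add(-192, u), Mul(Add(-49, u), Add(-3, u)))) = Add(2, Add(-192, u, Mul(Add(-49, u), Add(-3, u)))) = Add(-190, u, Mul(Add(-49, u), Add(-3, u))))
Add(Mul(316932, Pow(Function('X')(Function('a')(-16, -1)), -1)), Mul(-147508, Pow(133260, -1))) = Add(Mul(316932, Pow(Add(-43, Pow(-16, 2), Mul(-51, -16)), -1)), Mul(-147508, Pow(133260, -1))) = Add(Mul(316932, Pow(Add(-43, 256, 816), -1)), Mul(-147508, Rational(1, 133260))) = Add(Mul(316932, Pow(1029, -1)), Rational(-36877, 33315)) = Add(Mul(316932, Rational(1, 1029)), Rational(-36877, 33315)) = Add(308, Rational(-36877, 33315)) = Rational(10224143, 33315)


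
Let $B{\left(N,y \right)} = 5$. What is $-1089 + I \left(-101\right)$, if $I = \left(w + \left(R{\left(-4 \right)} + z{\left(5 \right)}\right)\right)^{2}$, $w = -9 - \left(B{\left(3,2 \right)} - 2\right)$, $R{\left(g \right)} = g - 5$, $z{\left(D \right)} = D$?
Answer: $-26945$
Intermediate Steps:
$R{\left(g \right)} = -5 + g$
$w = -12$ ($w = -9 - \left(5 - 2\right) = -9 - 3 = -12$)
$I = 256$ ($I = \left(-12 + \left(\left(-5 - 4\right) + 5\right)\right)^{2} = \left(-12 + \left(-9 + 5\right)\right)^{2} = \left(-12 - 4\right)^{2} = \left(-16\right)^{2} = 256$)
$-1089 + I \left(-101\right) = -1089 + 256 \left(-101\right) = -1089 - 25856 = -26945$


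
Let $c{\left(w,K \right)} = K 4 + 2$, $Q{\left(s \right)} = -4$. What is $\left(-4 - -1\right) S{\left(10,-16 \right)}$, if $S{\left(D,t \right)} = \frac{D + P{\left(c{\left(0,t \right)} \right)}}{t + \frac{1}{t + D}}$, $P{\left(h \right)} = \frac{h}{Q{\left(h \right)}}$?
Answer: $\frac{459}{97} \approx 4.732$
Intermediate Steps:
$c{\left(w,K \right)} = 2 + 4 K$ ($c{\left(w,K \right)} = 4 K + 2 = 2 + 4 K$)
$P{\left(h \right)} = - \frac{h}{4}$ ($P{\left(h \right)} = \frac{h}{-4} = h \left(- \frac{1}{4}\right) = - \frac{h}{4}$)
$S{\left(D,t \right)} = \frac{- \frac{1}{2} + D - t}{t + \frac{1}{D + t}}$ ($S{\left(D,t \right)} = \frac{D - \frac{2 + 4 t}{4}}{t + \frac{1}{t + D}} = \frac{D - \left(\frac{1}{2} + t\right)}{t + \frac{1}{D + t}} = \frac{- \frac{1}{2} + D - t}{t + \frac{1}{D + t}}$)
$\left(-4 - -1\right) S{\left(10,-16 \right)} = \left(-4 - -1\right) \frac{10^{2} - \left(-16\right)^{2} - 5 - -8}{1 + \left(-16\right)^{2} + 10 \left(-16\right)} = \left(-4 + 1\right) \frac{100 - 256 - 5 + 8}{1 + 256 - 160} = - 3 \frac{100 - 256 - 5 + 8}{97} = - 3 \cdot \frac{1}{97} \left(-153\right) = \left(-3\right) \left(- \frac{153}{97}\right) = \frac{459}{97}$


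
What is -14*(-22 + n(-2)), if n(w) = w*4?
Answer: 420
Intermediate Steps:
n(w) = 4*w
-14*(-22 + n(-2)) = -14*(-22 + 4*(-2)) = -14*(-22 - 8) = -14*(-30) = 420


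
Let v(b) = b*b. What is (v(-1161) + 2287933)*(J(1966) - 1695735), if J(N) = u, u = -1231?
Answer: -6169920618964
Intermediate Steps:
v(b) = b²
J(N) = -1231
(v(-1161) + 2287933)*(J(1966) - 1695735) = ((-1161)² + 2287933)*(-1231 - 1695735) = (1347921 + 2287933)*(-1696966) = 3635854*(-1696966) = -6169920618964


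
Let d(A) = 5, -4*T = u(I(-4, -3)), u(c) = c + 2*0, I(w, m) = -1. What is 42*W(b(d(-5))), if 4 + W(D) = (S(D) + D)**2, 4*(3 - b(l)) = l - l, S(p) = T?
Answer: 2205/8 ≈ 275.63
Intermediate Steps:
u(c) = c (u(c) = c + 0 = c)
T = 1/4 (T = -1/4*(-1) = 1/4 ≈ 0.25000)
S(p) = 1/4
b(l) = 3 (b(l) = 3 - (l - l)/4 = 3 - 1/4*0 = 3 + 0 = 3)
W(D) = -4 + (1/4 + D)**2
42*W(b(d(-5))) = 42*(-4 + (1 + 4*3)**2/16) = 42*(-4 + (1 + 12)**2/16) = 42*(-4 + (1/16)*13**2) = 42*(-4 + (1/16)*169) = 42*(-4 + 169/16) = 42*(105/16) = 2205/8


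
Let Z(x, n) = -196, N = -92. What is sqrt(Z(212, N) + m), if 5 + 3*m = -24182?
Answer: 5*I*sqrt(2973)/3 ≈ 90.875*I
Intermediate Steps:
m = -24187/3 (m = -5/3 + (1/3)*(-24182) = -5/3 - 24182/3 = -24187/3 ≈ -8062.3)
sqrt(Z(212, N) + m) = sqrt(-196 - 24187/3) = sqrt(-24775/3) = 5*I*sqrt(2973)/3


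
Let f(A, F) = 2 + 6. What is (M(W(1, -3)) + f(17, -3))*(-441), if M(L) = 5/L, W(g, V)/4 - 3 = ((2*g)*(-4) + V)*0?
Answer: -14847/4 ≈ -3711.8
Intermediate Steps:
W(g, V) = 12 (W(g, V) = 12 + 4*(((2*g)*(-4) + V)*0) = 12 + 4*((-8*g + V)*0) = 12 + 4*((V - 8*g)*0) = 12 + 4*0 = 12 + 0 = 12)
f(A, F) = 8
(M(W(1, -3)) + f(17, -3))*(-441) = (5/12 + 8)*(-441) = (101/12)*(-441) = -14847/4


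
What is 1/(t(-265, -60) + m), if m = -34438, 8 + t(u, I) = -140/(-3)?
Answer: -3/103198 ≈ -2.9070e-5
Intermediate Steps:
t(u, I) = 116/3 (t(u, I) = -8 - 140/(-3) = -8 - 140*(-1/3) = -8 + 140/3 = 116/3)
1/(t(-265, -60) + m) = 1/(116/3 - 34438) = 1/(-103198/3) = -3/103198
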